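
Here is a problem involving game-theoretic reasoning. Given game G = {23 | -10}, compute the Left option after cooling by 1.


Original game: {23 | -10} (a switch {a | b} with a > b).
Cooling by t (for t below the temperature (a - b)/2 = 33/2) taxes each move by t: {a | b} cooled by t is {a - t | b + t}.
Cooling amount: t = 1
Cooled Left option: 23 - 1 = 22
Cooled Right option: -10 + 1 = -9
Cooled game: {22 | -9}
Left option = 22

22


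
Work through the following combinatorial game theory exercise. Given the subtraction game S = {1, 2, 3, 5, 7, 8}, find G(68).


The subtraction set is S = {1, 2, 3, 5, 7, 8}.
G(k) = mex{ G(k - s) : s in S, s <= k }. We compute iteratively: G(0) = 0.
G(1) = mex({0}) = 1
G(2) = mex({0, 1}) = 2
G(3) = mex({0, 1, 2}) = 3
G(4) = mex({1, 2, 3}) = 0
G(5) = mex({0, 2, 3}) = 1
G(6) = mex({0, 1, 3}) = 2
G(7) = mex({0, 1, 2}) = 3
G(8) = mex({0, 1, 2, 3}) = 4
G(9) = mex({0, 1, 2, 3, 4}) = 5
G(10) = mex({1, 2, 3, 4, 5}) = 0
G(11) = mex({0, 2, 3, 4, 5}) = 1
G(12) = mex({0, 1, 3, 5}) = 2
G(13) = mex({0, 1, 2, 4}) = 3
G(14) = mex({1, 2, 3, 5}) = 0
G(15) = mex({0, 2, 3, 4}) = 1
G(16) = mex({0, 1, 3, 4, 5}) = 2
G(17) = mex({0, 1, 2, 5}) = 3
Observe that G(10)..G(17) = 0, 1, 2, 3, 0, 1, 2, 3 repeats G(0)..G(7) = 0, 1, 2, 3, 0, 1, 2, 3.
For k >= max(S) = 8, G(k) is determined by the previous 8 values G(k-8)..G(k-1); a window of 8 consecutive values has recurred shifted by 10, so by induction G(k + 10) = G(k) for all k >= 0: the sequence is periodic from the start with period 10.
One period: G(0..9) = 0, 1, 2, 3, 0, 1, 2, 3, 4, 5.
68 mod 10 = 8, so G(68) = G(8) = 4.

4


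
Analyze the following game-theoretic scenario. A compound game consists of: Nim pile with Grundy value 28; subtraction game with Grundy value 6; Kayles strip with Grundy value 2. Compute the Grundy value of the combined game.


By the Sprague-Grundy theorem, the Grundy value of a sum of games is the XOR of individual Grundy values.
Nim pile: Grundy value = 28. Running XOR: 0 XOR 28 = 28
subtraction game: Grundy value = 6. Running XOR: 28 XOR 6 = 26
Kayles strip: Grundy value = 2. Running XOR: 26 XOR 2 = 24
The combined Grundy value is 24.

24


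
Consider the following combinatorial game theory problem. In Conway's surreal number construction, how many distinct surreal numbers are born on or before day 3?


Day 0: {|} = 0 is born. Count = 1.
Day n: the number of surreal numbers born by day n is 2^(n+1) - 1.
By day 0: 2^1 - 1 = 1
By day 1: 2^2 - 1 = 3
By day 2: 2^3 - 1 = 7
By day 3: 2^4 - 1 = 15
By day 3: 15 surreal numbers.

15


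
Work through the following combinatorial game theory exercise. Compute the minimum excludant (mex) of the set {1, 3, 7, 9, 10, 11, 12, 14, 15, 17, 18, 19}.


Set = {1, 3, 7, 9, 10, 11, 12, 14, 15, 17, 18, 19}
0 is NOT in the set. This is the mex.
mex = 0

0


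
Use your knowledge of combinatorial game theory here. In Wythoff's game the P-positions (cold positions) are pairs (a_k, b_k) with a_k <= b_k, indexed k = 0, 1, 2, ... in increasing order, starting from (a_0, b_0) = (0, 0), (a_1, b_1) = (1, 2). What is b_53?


By Wythoff's theorem, a_k = floor(k * phi) and b_k = floor(k * phi^2) = a_k + k, where phi = (1 + sqrt(5))/2 is the golden ratio.
phi = (1 + sqrt(5))/2 = 1.618034
phi^2 = phi + 1 = 2.618034
k = 53
k * phi^2 = 53 * 2.618034 = 138.755801
b_53 = floor(k * phi^2) = 138 (check: a_53 + k = 85 + 53 = 138)

138


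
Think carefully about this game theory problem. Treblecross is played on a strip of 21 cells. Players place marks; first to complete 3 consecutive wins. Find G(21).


Treblecross: place X on empty cells; 3-in-a-row wins.
Playing within two cells of an existing X lets the opponent win at once, so sensible play treats the cells i-2..i+2 around each X as dead. The player left with no safe cell loses, so this is a normal-play take-away game on strips of safe cells.
Placing X at cell i (0-indexed) of a strip of k safe cells leaves independent strips of sizes max(0, i-2) and max(0, k-i-3). Hence G(k) = mex{ G(max(0,i-2)) XOR G(max(0,k-i-3)) : 0 <= i < k }, with G(0) = 0.
G(1): splits (0,0):0^0=0 -> mex({0}) = 1
G(2): splits (0,0):0^0=0 -> mex({0}) = 1
G(3): splits (0,0):0^0=0 -> mex({0}) = 1
G(4): splits (0,1):0^1=1 (0,0):0^0=0 -> mex({0, 1}) = 2
G(5): splits (0,2):0^1=1 (0,1):0^1=1 (0,0):0^0=0 -> mex({0, 1}) = 2
G(6) = mex({1}) = 0
G(7) = mex({0, 1, 2}) = 3
G(8) = mex({0, 1, 2}) = 3
G(9) = mex({0, 2}) = 1
G(10) = mex({0, 2, 3}) = 1
G(11) = mex({0, 3}) = 1
G(12) = mex({1, 3}) = 0
G(13) = mex({0, 1, 2, 3}) = 4
G(14) = mex({0, 1, 2}) = 3
G(15) = mex({0, 1, 2}) = 3
G(16) = mex({0, 1, 2, 4}) = 3
G(17) = mex({0, 1, 3, 4}) = 2
G(18) = mex({0, 1, 3, 4}) = 2
G(19) = mex({0, 1, 3, 5}) = 2
G(20) = mex({0, 1, 2, 3, 5}) = 4
G(21) = mex({0, 1, 2, 3, 5}) = 4
Therefore G(21) = 4.

4


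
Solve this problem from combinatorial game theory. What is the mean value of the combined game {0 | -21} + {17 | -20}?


G1 = {0 | -21}, G2 = {17 | -20}
Each is a switch {a | b} with numbers a > b; its mean value is (a + b)/2, and mean value is additive over game sums: m(G1 + G2) = m(G1) + m(G2).
Mean of G1 = (0 + (-21))/2 = -21/2 = -21/2
Mean of G2 = (17 + (-20))/2 = -3/2 = -3/2
Mean of G1 + G2 = -21/2 + -3/2 = -12

-12


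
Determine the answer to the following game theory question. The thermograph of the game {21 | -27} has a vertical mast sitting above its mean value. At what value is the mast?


Game = {21 | -27}, a switch {a | b} with numbers a > b.
Its thermograph has left wall a - t and right wall b + t, which meet at t = (a - b)/2, where both equal (a + b)/2. So the mast (mean value) is at (a + b)/2.
Mean = (21 + (-27))/2 = -6/2 = -3

-3


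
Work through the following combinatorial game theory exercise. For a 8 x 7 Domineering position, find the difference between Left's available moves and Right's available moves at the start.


Board is 8 x 7 (rows x cols).
Left (vertical) placements: (rows-1) * cols = 7 * 7 = 49
Right (horizontal) placements: rows * (cols-1) = 8 * 6 = 48
Advantage = Left - Right = 49 - 48 = 1

1


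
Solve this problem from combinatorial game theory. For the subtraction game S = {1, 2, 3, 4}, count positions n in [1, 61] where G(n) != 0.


Subtraction set S = {1, 2, 3, 4}, so G(n) = n mod 5.
G(n) = 0 when n is a multiple of 5.
Multiples of 5 in [1, 61]: 12
N-positions (nonzero Grundy) = 61 - 12 = 49

49


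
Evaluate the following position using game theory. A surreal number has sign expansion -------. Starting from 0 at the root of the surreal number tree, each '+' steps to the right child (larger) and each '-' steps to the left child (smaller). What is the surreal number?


Sign expansion: -------
Rule: track bounds (lo, hi), initially (-inf, +inf). On '+', the current value becomes lo and we move to the simplest number in (value, hi): value + 1 if hi = +inf, otherwise the midpoint (value + hi)/2. On '-', the current value becomes hi and we move to value - 1 if lo = -inf, otherwise the midpoint (lo + value)/2.
Start at 0.
Step 1: sign = -, move left. Bounds: (-inf, 0). Value = -1
Step 2: sign = -, move left. Bounds: (-inf, -1). Value = -2
Step 3: sign = -, move left. Bounds: (-inf, -2). Value = -3
Step 4: sign = -, move left. Bounds: (-inf, -3). Value = -4
Step 5: sign = -, move left. Bounds: (-inf, -4). Value = -5
Step 6: sign = -, move left. Bounds: (-inf, -5). Value = -6
Step 7: sign = -, move left. Bounds: (-inf, -6). Value = -7
The surreal number with sign expansion ------- is -7.

-7


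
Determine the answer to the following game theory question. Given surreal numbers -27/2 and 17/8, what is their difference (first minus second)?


x = -27/2, y = 17/8
Converting to common denominator: 8
x = -108/8, y = 17/8
x - y = -27/2 - 17/8 = -125/8

-125/8


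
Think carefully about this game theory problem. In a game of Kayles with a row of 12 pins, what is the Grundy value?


Kayles: a move removes 1 or 2 adjacent pins from a contiguous row.
Removing pins from a row of k leaves two independent rows (a, b) with a + b = k - 1 (one pin) or a + b = k - 2 (two pins); an end removal gives a = 0.
By Sprague-Grundy, G(k) = mex{ G(a) XOR G(b) } over all these splits. G(0) = 0.
G(1): splits (0,0):0^0=0 -> mex({0}) = 1
G(2): splits (0,1):0^1=1 (0,0):0^0=0 -> mex({0, 1}) = 2
G(3): splits (0,2):0^2=2 (1,1):1^1=0 (0,1):0^1=1 -> mex({0, 1, 2}) = 3
G(4): splits (0,3):0^3=3 (1,2):1^2=3 (0,2):0^2=2 (1,1):1^1=0 -> mex({0, 2, 3}) = 1
G(5): splits (0,4):0^1=1 (1,3):1^3=2 (2,2):2^2=0 (0,3):0^3=3 (1,2):1^2=3 -> mex({0, 1, 2, 3}) = 4
G(6) = mex({0, 1, 2, 4}) = 3
G(7) = mex({0, 1, 3, 4, 5}) = 2
G(8) = mex({0, 2, 3, 5, 6}) = 1
G(9) = mex({0, 1, 2, 3, 6, 7}) = 4
G(10) = mex({0, 1, 3, 4, 5, 7}) = 2
G(11) = mex({0, 1, 2, 3, 4, 5}) = 6
G(12) = mex({0, 1, 2, 3, 5, 6, 7}) = 4
Therefore G(12) = 4.

4


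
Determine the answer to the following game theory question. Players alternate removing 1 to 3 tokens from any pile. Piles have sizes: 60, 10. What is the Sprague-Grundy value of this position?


Subtraction set: {1, 2, 3}
For this subtraction set, G(n) = n mod 4 (period = max + 1 = 4).
Pile 1 (size 60): G(60) = 60 mod 4 = 0
Pile 2 (size 10): G(10) = 10 mod 4 = 2
Total Grundy value = XOR of all: 0 XOR 2 = 2

2


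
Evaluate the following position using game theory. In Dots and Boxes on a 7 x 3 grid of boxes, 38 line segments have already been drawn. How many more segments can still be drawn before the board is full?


Grid: 7 x 3 boxes, i.e. 8 rows and 4 columns of dots.
Horizontal edges: (rows + 1) * cols = 8 * 3 = 24
Vertical edges: rows * (cols + 1) = 7 * 4 = 28
Total edges: 24 + 28 = 52
Edges drawn: 38
Remaining: 52 - 38 = 14

14


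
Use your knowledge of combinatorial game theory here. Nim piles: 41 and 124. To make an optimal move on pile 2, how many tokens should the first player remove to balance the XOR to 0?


Piles: 41 and 124
Current XOR: 41 XOR 124 = 85 (non-zero, so this is an N-position).
To make the XOR zero, we need to find a move that balances the piles.
For pile 2 (size 124): target = 124 XOR 85 = 41
We reduce pile 2 from 124 to 41.
Tokens removed: 124 - 41 = 83
Verification: 41 XOR 41 = 0

83


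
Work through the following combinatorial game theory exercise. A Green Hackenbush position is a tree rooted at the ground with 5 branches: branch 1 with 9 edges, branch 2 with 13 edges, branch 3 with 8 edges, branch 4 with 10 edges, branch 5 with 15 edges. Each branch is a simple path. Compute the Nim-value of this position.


The tree has 5 branches from the ground vertex.
In Green Hackenbush, the Nim-value of a simple path of length k is k.
Branch 1: length 9, Nim-value = 9
Branch 2: length 13, Nim-value = 13
Branch 3: length 8, Nim-value = 8
Branch 4: length 10, Nim-value = 10
Branch 5: length 15, Nim-value = 15
Total Nim-value = XOR of all branch values:
0 XOR 9 = 9
9 XOR 13 = 4
4 XOR 8 = 12
12 XOR 10 = 6
6 XOR 15 = 9
Nim-value of the tree = 9

9


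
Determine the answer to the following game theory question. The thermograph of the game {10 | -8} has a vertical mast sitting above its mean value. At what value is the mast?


Game = {10 | -8}, a switch {a | b} with numbers a > b.
Its thermograph has left wall a - t and right wall b + t, which meet at t = (a - b)/2, where both equal (a + b)/2. So the mast (mean value) is at (a + b)/2.
Mean = (10 + (-8))/2 = 2/2 = 1

1


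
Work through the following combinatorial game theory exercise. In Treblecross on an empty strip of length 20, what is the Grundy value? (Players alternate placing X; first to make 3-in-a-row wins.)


Treblecross: place X on empty cells; 3-in-a-row wins.
Playing within two cells of an existing X lets the opponent win at once, so sensible play treats the cells i-2..i+2 around each X as dead. The player left with no safe cell loses, so this is a normal-play take-away game on strips of safe cells.
Placing X at cell i (0-indexed) of a strip of k safe cells leaves independent strips of sizes max(0, i-2) and max(0, k-i-3). Hence G(k) = mex{ G(max(0,i-2)) XOR G(max(0,k-i-3)) : 0 <= i < k }, with G(0) = 0.
G(1): splits (0,0):0^0=0 -> mex({0}) = 1
G(2): splits (0,0):0^0=0 -> mex({0}) = 1
G(3): splits (0,0):0^0=0 -> mex({0}) = 1
G(4): splits (0,1):0^1=1 (0,0):0^0=0 -> mex({0, 1}) = 2
G(5): splits (0,2):0^1=1 (0,1):0^1=1 (0,0):0^0=0 -> mex({0, 1}) = 2
G(6) = mex({1}) = 0
G(7) = mex({0, 1, 2}) = 3
G(8) = mex({0, 1, 2}) = 3
G(9) = mex({0, 2}) = 1
G(10) = mex({0, 2, 3}) = 1
G(11) = mex({0, 3}) = 1
G(12) = mex({1, 3}) = 0
G(13) = mex({0, 1, 2, 3}) = 4
G(14) = mex({0, 1, 2}) = 3
G(15) = mex({0, 1, 2}) = 3
G(16) = mex({0, 1, 2, 4}) = 3
G(17) = mex({0, 1, 3, 4}) = 2
G(18) = mex({0, 1, 3, 4}) = 2
G(19) = mex({0, 1, 3, 5}) = 2
G(20) = mex({0, 1, 2, 3, 5}) = 4
Therefore G(20) = 4.

4


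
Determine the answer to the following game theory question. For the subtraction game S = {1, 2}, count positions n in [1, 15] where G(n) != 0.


Subtraction set S = {1, 2}, so G(n) = n mod 3.
G(n) = 0 when n is a multiple of 3.
Multiples of 3 in [1, 15]: 5
N-positions (nonzero Grundy) = 15 - 5 = 10

10


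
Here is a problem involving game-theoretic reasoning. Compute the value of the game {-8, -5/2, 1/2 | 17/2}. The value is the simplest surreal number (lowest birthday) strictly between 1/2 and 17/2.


Left options: {-8, -5/2, 1/2}, max = 1/2
Right options: {17/2}, min = 17/2
All options are numbers and max(Left) < min(Right), so by the simplicity theorem the value is the simplest (earliest-born) number strictly between 1/2 and 17/2.
Integers 1 through 8 all lie strictly between 1/2 and 17/2.
Among integers, the simplest (lowest birthday = smallest |n|; 0 is born on day 0, +-n on day n) is 1.
No non-integer in the interval can be simpler: if x is a non-integer in the interval, then floor(x) or ceil(x) also lies in the interval (the interval contains an integer), and both are proper prefixes of x's sign expansion, i.e. born earlier. So the game value is 1.
Game value = 1

1


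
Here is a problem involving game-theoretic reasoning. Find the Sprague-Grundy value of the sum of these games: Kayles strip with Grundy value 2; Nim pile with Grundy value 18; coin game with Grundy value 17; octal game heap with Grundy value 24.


By the Sprague-Grundy theorem, the Grundy value of a sum of games is the XOR of individual Grundy values.
Kayles strip: Grundy value = 2. Running XOR: 0 XOR 2 = 2
Nim pile: Grundy value = 18. Running XOR: 2 XOR 18 = 16
coin game: Grundy value = 17. Running XOR: 16 XOR 17 = 1
octal game heap: Grundy value = 24. Running XOR: 1 XOR 24 = 25
The combined Grundy value is 25.

25


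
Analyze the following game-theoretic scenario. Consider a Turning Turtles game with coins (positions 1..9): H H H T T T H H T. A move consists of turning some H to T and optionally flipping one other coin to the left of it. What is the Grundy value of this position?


Coins: H H H T T T H H T
Key fact: a single head at position k behaves exactly like a Nim heap of size k (turning it to T and optionally flipping a coin at j < k corresponds to moving the heap from k to j, or to 0), and heads combine as a disjunctive sum (two heads at the same place would cancel, matching j XOR j = 0). So the Nim-value is the XOR of the 1-indexed positions of the heads.
Face-up positions (1-indexed): [1, 2, 3, 7, 8]
XOR 0 with 1: 0 XOR 1 = 1
XOR 1 with 2: 1 XOR 2 = 3
XOR 3 with 3: 3 XOR 3 = 0
XOR 0 with 7: 0 XOR 7 = 7
XOR 7 with 8: 7 XOR 8 = 15
Nim-value = 15

15


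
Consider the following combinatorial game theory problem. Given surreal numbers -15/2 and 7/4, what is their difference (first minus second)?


x = -15/2, y = 7/4
Converting to common denominator: 4
x = -30/4, y = 7/4
x - y = -15/2 - 7/4 = -37/4

-37/4


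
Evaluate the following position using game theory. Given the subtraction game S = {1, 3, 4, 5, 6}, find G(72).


The subtraction set is S = {1, 3, 4, 5, 6}.
G(k) = mex{ G(k - s) : s in S, s <= k }. We compute iteratively: G(0) = 0.
G(1) = mex({0}) = 1
G(2) = mex({1}) = 0
G(3) = mex({0}) = 1
G(4) = mex({0, 1}) = 2
G(5) = mex({0, 1, 2}) = 3
G(6) = mex({0, 1, 3}) = 2
G(7) = mex({0, 1, 2}) = 3
G(8) = mex({0, 1, 2, 3}) = 4
G(9) = mex({1, 2, 3, 4}) = 0
G(10) = mex({0, 2, 3}) = 1
G(11) = mex({1, 2, 3, 4}) = 0
G(12) = mex({0, 2, 3, 4}) = 1
G(13) = mex({0, 1, 3, 4}) = 2
G(14) = mex({0, 1, 2, 4}) = 3
Observe that G(9)..G(14) = 0, 1, 0, 1, 2, 3 repeats G(0)..G(5) = 0, 1, 0, 1, 2, 3.
For k >= max(S) = 6, G(k) is determined by the previous 6 values G(k-6)..G(k-1); a window of 6 consecutive values has recurred shifted by 9, so by induction G(k + 9) = G(k) for all k >= 0: the sequence is periodic from the start with period 9.
One period: G(0..8) = 0, 1, 0, 1, 2, 3, 2, 3, 4.
72 mod 9 = 0, so G(72) = G(0) = 0.

0


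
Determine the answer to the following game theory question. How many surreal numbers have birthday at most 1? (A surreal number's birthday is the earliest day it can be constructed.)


Day 0: {|} = 0 is born. Count = 1.
Day n: the number of surreal numbers born by day n is 2^(n+1) - 1.
By day 0: 2^1 - 1 = 1
By day 1: 2^2 - 1 = 3
By day 1: 3 surreal numbers.

3


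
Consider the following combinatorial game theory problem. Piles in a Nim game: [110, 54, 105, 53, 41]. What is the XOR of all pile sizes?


We need the XOR (exclusive or) of all pile sizes.
After XOR-ing pile 1 (size 110): 0 XOR 110 = 110
After XOR-ing pile 2 (size 54): 110 XOR 54 = 88
After XOR-ing pile 3 (size 105): 88 XOR 105 = 49
After XOR-ing pile 4 (size 53): 49 XOR 53 = 4
After XOR-ing pile 5 (size 41): 4 XOR 41 = 45
The Nim-value of this position is 45.

45


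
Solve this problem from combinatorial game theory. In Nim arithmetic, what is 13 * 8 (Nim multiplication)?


Nim multiplication is bilinear over XOR: (u XOR v) * w = (u*w) XOR (v*w).
So we split each operand into its bit components and XOR the pairwise Nim products.
13 = 1 + 4 + 8 (as XOR of powers of 2).
8 = 8 (as XOR of powers of 2).
Using the standard Nim-product table on single bits:
  2*2 = 3,   2*4 = 8,   2*8 = 12,
  4*4 = 6,   4*8 = 11,  8*8 = 13,
and  1*x = x (identity), k*l = l*k (commutative).
Pairwise Nim products:
  1 * 8 = 8
  4 * 8 = 11
  8 * 8 = 13
XOR them: 8 XOR 11 XOR 13 = 14.
Result: 13 * 8 = 14 (in Nim).

14


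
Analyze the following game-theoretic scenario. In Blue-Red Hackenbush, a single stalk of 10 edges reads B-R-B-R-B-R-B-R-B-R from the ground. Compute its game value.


Edges (from ground): B-R-B-R-B-R-B-R-B-R
By Berlekamp's sign-expansion rule, a Blue-Red Hackenbush stalk has the value of the surreal number whose sign sequence is the edge sequence with B -> + and R -> -.
Sign sequence: +-+-+-+-+-
Trace the sign expansion in the surreal number tree, starting from 0:
Edge 1: B (sign +) -> bounds (0, +inf), value = 1
Edge 2: R (sign -) -> bounds (0, 1), value = 1/2
Edge 3: B (sign +) -> bounds (1/2, 1), value = 3/4
Edge 4: R (sign -) -> bounds (1/2, 3/4), value = 5/8
Edge 5: B (sign +) -> bounds (5/8, 3/4), value = 11/16
Edge 6: R (sign -) -> bounds (5/8, 11/16), value = 21/32
Edge 7: B (sign +) -> bounds (21/32, 11/16), value = 43/64
Edge 8: R (sign -) -> bounds (21/32, 43/64), value = 85/128
Edge 9: B (sign +) -> bounds (85/128, 43/64), value = 171/256
Edge 10: R (sign -) -> bounds (85/128, 171/256), value = 341/512
Game value = 341/512

341/512


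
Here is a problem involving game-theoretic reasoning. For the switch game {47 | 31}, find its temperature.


The game is {47 | 31}, a switch {a | b} with numbers a > b.
Cooling {a | b} by t gives {a - t | b + t}, which stops being hot when a - t = b + t, i.e. at t = (a - b)/2. So the temperature of a switch is (a - b)/2.
Temperature = (Left option - Right option) / 2
= (47 - (31)) / 2
= 16 / 2
= 8

8


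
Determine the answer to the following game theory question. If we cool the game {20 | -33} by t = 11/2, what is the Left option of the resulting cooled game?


Original game: {20 | -33} (a switch {a | b} with a > b).
Cooling by t (for t below the temperature (a - b)/2 = 53/2) taxes each move by t: {a | b} cooled by t is {a - t | b + t}.
Cooling amount: t = 11/2
Cooled Left option: 20 - 11/2 = 29/2
Cooled Right option: -33 + 11/2 = -55/2
Cooled game: {29/2 | -55/2}
Left option = 29/2

29/2


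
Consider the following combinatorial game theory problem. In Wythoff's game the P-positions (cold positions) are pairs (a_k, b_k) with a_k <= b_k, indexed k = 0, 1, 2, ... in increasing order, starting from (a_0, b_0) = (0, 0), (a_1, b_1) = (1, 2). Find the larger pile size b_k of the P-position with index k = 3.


By Wythoff's theorem, a_k = floor(k * phi) and b_k = floor(k * phi^2) = a_k + k, where phi = (1 + sqrt(5))/2 is the golden ratio.
phi = (1 + sqrt(5))/2 = 1.618034
phi^2 = phi + 1 = 2.618034
k = 3
k * phi^2 = 3 * 2.618034 = 7.854102
b_3 = floor(k * phi^2) = 7 (check: a_3 + k = 4 + 3 = 7)

7


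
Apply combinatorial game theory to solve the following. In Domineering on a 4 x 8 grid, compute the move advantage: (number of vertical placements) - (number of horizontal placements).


Board is 4 x 8 (rows x cols).
Left (vertical) placements: (rows-1) * cols = 3 * 8 = 24
Right (horizontal) placements: rows * (cols-1) = 4 * 7 = 28
Advantage = Left - Right = 24 - 28 = -4

-4


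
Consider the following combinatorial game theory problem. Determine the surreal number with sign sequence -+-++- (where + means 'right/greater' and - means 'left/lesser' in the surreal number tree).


Sign expansion: -+-++-
Rule: track bounds (lo, hi), initially (-inf, +inf). On '+', the current value becomes lo and we move to the simplest number in (value, hi): value + 1 if hi = +inf, otherwise the midpoint (value + hi)/2. On '-', the current value becomes hi and we move to value - 1 if lo = -inf, otherwise the midpoint (lo + value)/2.
Start at 0.
Step 1: sign = -, move left. Bounds: (-inf, 0). Value = -1
Step 2: sign = +, move right. Bounds: (-1, 0). Value = -1/2
Step 3: sign = -, move left. Bounds: (-1, -1/2). Value = -3/4
Step 4: sign = +, move right. Bounds: (-3/4, -1/2). Value = -5/8
Step 5: sign = +, move right. Bounds: (-5/8, -1/2). Value = -9/16
Step 6: sign = -, move left. Bounds: (-5/8, -9/16). Value = -19/32
The surreal number with sign expansion -+-++- is -19/32.

-19/32


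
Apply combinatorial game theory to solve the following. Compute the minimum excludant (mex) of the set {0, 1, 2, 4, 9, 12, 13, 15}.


Set = {0, 1, 2, 4, 9, 12, 13, 15}
0 is in the set.
1 is in the set.
2 is in the set.
3 is NOT in the set. This is the mex.
mex = 3

3


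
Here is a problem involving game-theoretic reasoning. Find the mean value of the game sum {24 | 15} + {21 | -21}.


G1 = {24 | 15}, G2 = {21 | -21}
Each is a switch {a | b} with numbers a > b; its mean value is (a + b)/2, and mean value is additive over game sums: m(G1 + G2) = m(G1) + m(G2).
Mean of G1 = (24 + (15))/2 = 39/2 = 39/2
Mean of G2 = (21 + (-21))/2 = 0/2 = 0
Mean of G1 + G2 = 39/2 + 0 = 39/2

39/2


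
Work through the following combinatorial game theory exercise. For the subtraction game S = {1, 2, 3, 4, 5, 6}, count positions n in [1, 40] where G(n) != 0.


Subtraction set S = {1, 2, 3, 4, 5, 6}, so G(n) = n mod 7.
G(n) = 0 when n is a multiple of 7.
Multiples of 7 in [1, 40]: 5
N-positions (nonzero Grundy) = 40 - 5 = 35

35


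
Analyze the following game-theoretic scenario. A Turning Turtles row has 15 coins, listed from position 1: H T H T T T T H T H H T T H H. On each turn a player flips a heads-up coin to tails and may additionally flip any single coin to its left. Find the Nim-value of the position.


Coins: H T H T T T T H T H H T T H H
Key fact: a single head at position k behaves exactly like a Nim heap of size k (turning it to T and optionally flipping a coin at j < k corresponds to moving the heap from k to j, or to 0), and heads combine as a disjunctive sum (two heads at the same place would cancel, matching j XOR j = 0). So the Nim-value is the XOR of the 1-indexed positions of the heads.
Face-up positions (1-indexed): [1, 3, 8, 10, 11, 14, 15]
XOR 0 with 1: 0 XOR 1 = 1
XOR 1 with 3: 1 XOR 3 = 2
XOR 2 with 8: 2 XOR 8 = 10
XOR 10 with 10: 10 XOR 10 = 0
XOR 0 with 11: 0 XOR 11 = 11
XOR 11 with 14: 11 XOR 14 = 5
XOR 5 with 15: 5 XOR 15 = 10
Nim-value = 10

10


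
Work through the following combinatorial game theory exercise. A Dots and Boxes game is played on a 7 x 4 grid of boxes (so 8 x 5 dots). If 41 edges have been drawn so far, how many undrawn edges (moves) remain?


Grid: 7 x 4 boxes, i.e. 8 rows and 5 columns of dots.
Horizontal edges: (rows + 1) * cols = 8 * 4 = 32
Vertical edges: rows * (cols + 1) = 7 * 5 = 35
Total edges: 32 + 35 = 67
Edges drawn: 41
Remaining: 67 - 41 = 26

26


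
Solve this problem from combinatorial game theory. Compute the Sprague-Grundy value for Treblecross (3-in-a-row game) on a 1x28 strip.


Treblecross: place X on empty cells; 3-in-a-row wins.
Playing within two cells of an existing X lets the opponent win at once, so sensible play treats the cells i-2..i+2 around each X as dead. The player left with no safe cell loses, so this is a normal-play take-away game on strips of safe cells.
Placing X at cell i (0-indexed) of a strip of k safe cells leaves independent strips of sizes max(0, i-2) and max(0, k-i-3). Hence G(k) = mex{ G(max(0,i-2)) XOR G(max(0,k-i-3)) : 0 <= i < k }, with G(0) = 0.
G(1): splits (0,0):0^0=0 -> mex({0}) = 1
G(2): splits (0,0):0^0=0 -> mex({0}) = 1
G(3): splits (0,0):0^0=0 -> mex({0}) = 1
G(4): splits (0,1):0^1=1 (0,0):0^0=0 -> mex({0, 1}) = 2
G(5): splits (0,2):0^1=1 (0,1):0^1=1 (0,0):0^0=0 -> mex({0, 1}) = 2
G(6) = mex({1}) = 0
G(7) = mex({0, 1, 2}) = 3
G(8) = mex({0, 1, 2}) = 3
G(9) = mex({0, 2}) = 1
G(10) = mex({0, 2, 3}) = 1
G(11) = mex({0, 3}) = 1
G(12) = mex({1, 3}) = 0
G(13) = mex({0, 1, 2, 3}) = 4
G(14) = mex({0, 1, 2}) = 3
G(15) = mex({0, 1, 2}) = 3
G(16) = mex({0, 1, 2, 4}) = 3
G(17) = mex({0, 1, 3, 4}) = 2
G(18) = mex({0, 1, 3, 4}) = 2
G(19) = mex({0, 1, 3, 5}) = 2
G(20) = mex({0, 1, 2, 3, 5}) = 4
G(21) = mex({0, 1, 2, 3, 5}) = 4
G(22) = mex({1, 2, 6}) = 0
G(23) = mex({0, 1, 2, 3, 4, 6}) = 5
G(24) = mex({0, 1, 2, 3, 4}) = 5
G(25) = mex({0, 1, 3, 4, 7}) = 2
G(26) = mex({0, 1, 3, 4, 5, 7}) = 2
G(27) = mex({0, 1, 3, 5}) = 2
G(28) = mex({0, 1, 2, 5}) = 3
Therefore G(28) = 3.

3


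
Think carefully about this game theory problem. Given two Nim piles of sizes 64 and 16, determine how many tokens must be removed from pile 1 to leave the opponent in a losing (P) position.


Piles: 64 and 16
Current XOR: 64 XOR 16 = 80 (non-zero, so this is an N-position).
To make the XOR zero, we need to find a move that balances the piles.
For pile 1 (size 64): target = 64 XOR 80 = 16
We reduce pile 1 from 64 to 16.
Tokens removed: 64 - 16 = 48
Verification: 16 XOR 16 = 0

48


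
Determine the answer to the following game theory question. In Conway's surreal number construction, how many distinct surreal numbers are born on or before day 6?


Day 0: {|} = 0 is born. Count = 1.
Day n: the number of surreal numbers born by day n is 2^(n+1) - 1.
By day 0: 2^1 - 1 = 1
By day 1: 2^2 - 1 = 3
By day 2: 2^3 - 1 = 7
By day 3: 2^4 - 1 = 15
By day 4: 2^5 - 1 = 31
By day 5: 2^6 - 1 = 63
By day 6: 2^7 - 1 = 127
By day 6: 127 surreal numbers.

127


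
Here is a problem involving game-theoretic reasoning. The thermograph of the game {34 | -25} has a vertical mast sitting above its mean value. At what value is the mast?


Game = {34 | -25}, a switch {a | b} with numbers a > b.
Its thermograph has left wall a - t and right wall b + t, which meet at t = (a - b)/2, where both equal (a + b)/2. So the mast (mean value) is at (a + b)/2.
Mean = (34 + (-25))/2 = 9/2 = 9/2

9/2


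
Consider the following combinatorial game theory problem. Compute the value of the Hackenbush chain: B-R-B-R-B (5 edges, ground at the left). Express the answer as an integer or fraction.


Edges (from ground): B-R-B-R-B
By Berlekamp's sign-expansion rule, a Blue-Red Hackenbush stalk has the value of the surreal number whose sign sequence is the edge sequence with B -> + and R -> -.
Sign sequence: +-+-+
Trace the sign expansion in the surreal number tree, starting from 0:
Edge 1: B (sign +) -> bounds (0, +inf), value = 1
Edge 2: R (sign -) -> bounds (0, 1), value = 1/2
Edge 3: B (sign +) -> bounds (1/2, 1), value = 3/4
Edge 4: R (sign -) -> bounds (1/2, 3/4), value = 5/8
Edge 5: B (sign +) -> bounds (5/8, 3/4), value = 11/16
Game value = 11/16

11/16


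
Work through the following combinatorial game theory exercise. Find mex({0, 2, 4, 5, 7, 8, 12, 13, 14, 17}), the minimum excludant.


Set = {0, 2, 4, 5, 7, 8, 12, 13, 14, 17}
0 is in the set.
1 is NOT in the set. This is the mex.
mex = 1

1


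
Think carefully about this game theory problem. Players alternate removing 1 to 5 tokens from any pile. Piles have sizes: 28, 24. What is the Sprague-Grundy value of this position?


Subtraction set: {1, 2, 3, 4, 5}
For this subtraction set, G(n) = n mod 6 (period = max + 1 = 6).
Pile 1 (size 28): G(28) = 28 mod 6 = 4
Pile 2 (size 24): G(24) = 24 mod 6 = 0
Total Grundy value = XOR of all: 4 XOR 0 = 4

4


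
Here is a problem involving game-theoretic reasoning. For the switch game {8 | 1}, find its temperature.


The game is {8 | 1}, a switch {a | b} with numbers a > b.
Cooling {a | b} by t gives {a - t | b + t}, which stops being hot when a - t = b + t, i.e. at t = (a - b)/2. So the temperature of a switch is (a - b)/2.
Temperature = (Left option - Right option) / 2
= (8 - (1)) / 2
= 7 / 2
= 7/2

7/2


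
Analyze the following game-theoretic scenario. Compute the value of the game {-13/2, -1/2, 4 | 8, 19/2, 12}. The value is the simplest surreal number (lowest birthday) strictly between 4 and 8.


Left options: {-13/2, -1/2, 4}, max = 4
Right options: {8, 19/2, 12}, min = 8
All options are numbers and max(Left) < min(Right), so by the simplicity theorem the value is the simplest (earliest-born) number strictly between 4 and 8.
Integers 5 through 7 all lie strictly between 4 and 8.
Among integers, the simplest (lowest birthday = smallest |n|; 0 is born on day 0, +-n on day n) is 5.
No non-integer in the interval can be simpler: if x is a non-integer in the interval, then floor(x) or ceil(x) also lies in the interval (the interval contains an integer), and both are proper prefixes of x's sign expansion, i.e. born earlier. So the game value is 5.
Game value = 5

5


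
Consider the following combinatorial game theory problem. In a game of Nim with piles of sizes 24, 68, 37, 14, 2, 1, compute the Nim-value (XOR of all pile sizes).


We need the XOR (exclusive or) of all pile sizes.
After XOR-ing pile 1 (size 24): 0 XOR 24 = 24
After XOR-ing pile 2 (size 68): 24 XOR 68 = 92
After XOR-ing pile 3 (size 37): 92 XOR 37 = 121
After XOR-ing pile 4 (size 14): 121 XOR 14 = 119
After XOR-ing pile 5 (size 2): 119 XOR 2 = 117
After XOR-ing pile 6 (size 1): 117 XOR 1 = 116
The Nim-value of this position is 116.

116


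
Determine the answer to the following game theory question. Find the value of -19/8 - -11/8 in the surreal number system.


x = -19/8, y = -11/8
Converting to common denominator: 8
x = -19/8, y = -11/8
x - y = -19/8 - -11/8 = -1

-1


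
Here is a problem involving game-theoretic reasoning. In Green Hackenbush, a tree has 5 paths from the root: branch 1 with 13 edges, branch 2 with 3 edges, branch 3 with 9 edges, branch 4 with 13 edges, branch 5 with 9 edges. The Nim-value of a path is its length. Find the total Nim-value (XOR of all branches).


The tree has 5 branches from the ground vertex.
In Green Hackenbush, the Nim-value of a simple path of length k is k.
Branch 1: length 13, Nim-value = 13
Branch 2: length 3, Nim-value = 3
Branch 3: length 9, Nim-value = 9
Branch 4: length 13, Nim-value = 13
Branch 5: length 9, Nim-value = 9
Total Nim-value = XOR of all branch values:
0 XOR 13 = 13
13 XOR 3 = 14
14 XOR 9 = 7
7 XOR 13 = 10
10 XOR 9 = 3
Nim-value of the tree = 3

3


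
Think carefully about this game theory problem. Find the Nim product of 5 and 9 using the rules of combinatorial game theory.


Nim multiplication is bilinear over XOR: (u XOR v) * w = (u*w) XOR (v*w).
So we split each operand into its bit components and XOR the pairwise Nim products.
5 = 1 + 4 (as XOR of powers of 2).
9 = 1 + 8 (as XOR of powers of 2).
Using the standard Nim-product table on single bits:
  2*2 = 3,   2*4 = 8,   2*8 = 12,
  4*4 = 6,   4*8 = 11,  8*8 = 13,
and  1*x = x (identity), k*l = l*k (commutative).
Pairwise Nim products:
  1 * 1 = 1
  1 * 8 = 8
  4 * 1 = 4
  4 * 8 = 11
XOR them: 1 XOR 8 XOR 4 XOR 11 = 6.
Result: 5 * 9 = 6 (in Nim).

6


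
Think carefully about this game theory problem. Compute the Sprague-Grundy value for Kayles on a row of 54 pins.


Kayles: a move removes 1 or 2 adjacent pins from a contiguous row.
Removing pins from a row of k leaves two independent rows (a, b) with a + b = k - 1 (one pin) or a + b = k - 2 (two pins); an end removal gives a = 0.
By Sprague-Grundy, G(k) = mex{ G(a) XOR G(b) } over all these splits. G(0) = 0.
G(1): splits (0,0):0^0=0 -> mex({0}) = 1
G(2): splits (0,1):0^1=1 (0,0):0^0=0 -> mex({0, 1}) = 2
G(3): splits (0,2):0^2=2 (1,1):1^1=0 (0,1):0^1=1 -> mex({0, 1, 2}) = 3
G(4): splits (0,3):0^3=3 (1,2):1^2=3 (0,2):0^2=2 (1,1):1^1=0 -> mex({0, 2, 3}) = 1
G(5): splits (0,4):0^1=1 (1,3):1^3=2 (2,2):2^2=0 (0,3):0^3=3 (1,2):1^2=3 -> mex({0, 1, 2, 3}) = 4
G(6) = mex({0, 1, 2, 4}) = 3
G(7) = mex({0, 1, 3, 4, 5}) = 2
G(8) = mex({0, 2, 3, 5, 6}) = 1
G(9) = mex({0, 1, 2, 3, 6, 7}) = 4
G(10) = mex({0, 1, 3, 4, 5, 7}) = 2
G(11) = mex({0, 1, 2, 3, 4, 5}) = 6
G(12) = mex({0, 1, 2, 3, 5, 6, 7}) = 4
G(13) = mex({0, 2, 3, 4, 6, 7}) = 1
G(14) = mex({0, 1, 4, 5, 6, 7}) = 2
G(15) = mex({0, 1, 2, 3, 4, 5, 6}) = 7
G(16) = mex({0, 2, 3, 5, 6, 7}) = 1
G(17) = mex({0, 1, 2, 3, 5, 6, 7}) = 4
G(18) = mex({0, 1, 2, 4, 5, 6}) = 3
G(19) = mex({0, 1, 3, 4, 5, 7}) = 2
G(20) = mex({0, 2, 3, 4, 5, 6, 7}) = 1
G(21) = mex({0, 1, 2, 3, 5, 6, 7}) = 4
G(22) = mex({0, 1, 2, 3, 4, 5, 7}) = 6
G(23) = mex({0, 1, 2, 3, 4, 5, 6}) = 7
G(24) = mex({0, 1, 2, 3, 5, 6, 7}) = 4
G(25) = mex({0, 2, 3, 4, 6, 7}) = 1
G(26) = mex({0, 1, 3, 4, 5, 6, 7}) = 2
G(27) = mex({0, 1, 2, 3, 4, 5, 6, 7}) = 8
G(28) = mex({0, 1, 2, 3, 4, 6, 7, 8}) = 5
G(29) = mex({0, 1, 2, 3, 5, 6, 7, 8, 9}) = 4
G(30) = mex({0, 1, 2, 3, 4, 5, 6, 9, 10}) = 7
G(31) = mex({0, 1, 3, 4, 5, 7, 10, 11}) = 2
G(32) = mex({0, 2, 3, 4, 5, 6, 7, 9, 11}) = 1
G(33) = mex({0, 1, 2, 3, 4, 5, 6, 7, 9, 12}) = 8
G(34) = mex({0, 1, 2, 3, 4, 5, 7, 8, 11, 12}) = 6
G(35) = mex({0, 1, 2, 3, 4, 5, 6, 8, 9, 10, 11}) = 7
G(36) = mex({0, 1, 2, 3, 5, 6, 7, 9, 10}) = 4
G(37) = mex({0, 2, 3, 4, 6, 7, 9, 10, 11, 12}) = 1
G(38) = mex({0, 1, 3, 4, 5, 6, 7, 9, 10, 11, 12}) = 2
G(39) = mex({0, 1, 2, 4, 5, 6, 7, 9, 10, 12, 14}) = 3
G(40) = mex({0, 2, 3, 4, 6, 7, 11, 12, 14}) = 1
G(41) = mex({0, 1, 2, 3, 5, 6, 7, 9, 10, 11, 12}) = 4
G(42) = mex({0, 1, 2, 3, 4, 5, 6, 9, 10}) = 7
G(43) = mex({0, 1, 3, 4, 5, 7, 9, 10, 12, 15}) = 2
G(44) = mex({0, 2, 3, 4, 5, 6, 7, 9, 10, 12, 15}) = 1
G(45) = mex({0, 1, 2, 3, 4, 5, 6, 7, 9, 10, 12, 14}) = 8
G(46) = mex({0, 1, 3, 4, 5, 7, 8, 11, 12, 14}) = 2
G(47) = mex({0, 1, 2, 3, 4, 5, 6, 8, 9, 10, 11, 12}) = 7
G(48) = mex({0, 1, 2, 3, 5, 6, 7, 9, 10}) = 4
G(49) = mex({0, 2, 3, 4, 6, 7, 9, 10, 11, 12, 15}) = 1
G(50) = mex({0, 1, 4, 5, 6, 7, 9, 11, 12, 14, 15}) = 2
G(51) = mex({0, 1, 2, 3, 4, 5, 6, 7, 9, 12, 14, 15}) = 8
G(52) = mex({0, 2, 3, 4, 5, 6, 7, 8, 11, 12, 15}) = 1
G(53) = mex({0, 1, 2, 3, 5, 6, 7, 8, 9, 10, 11, 12}) = 4
G(54) = mex({0, 1, 2, 3, 4, 5, 6, 9, 10}) = 7
Therefore G(54) = 7.

7


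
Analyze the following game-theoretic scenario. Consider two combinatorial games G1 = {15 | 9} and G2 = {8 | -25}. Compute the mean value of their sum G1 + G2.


G1 = {15 | 9}, G2 = {8 | -25}
Each is a switch {a | b} with numbers a > b; its mean value is (a + b)/2, and mean value is additive over game sums: m(G1 + G2) = m(G1) + m(G2).
Mean of G1 = (15 + (9))/2 = 24/2 = 12
Mean of G2 = (8 + (-25))/2 = -17/2 = -17/2
Mean of G1 + G2 = 12 + -17/2 = 7/2

7/2


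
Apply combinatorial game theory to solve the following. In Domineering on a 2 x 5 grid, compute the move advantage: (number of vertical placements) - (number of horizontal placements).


Board is 2 x 5 (rows x cols).
Left (vertical) placements: (rows-1) * cols = 1 * 5 = 5
Right (horizontal) placements: rows * (cols-1) = 2 * 4 = 8
Advantage = Left - Right = 5 - 8 = -3

-3


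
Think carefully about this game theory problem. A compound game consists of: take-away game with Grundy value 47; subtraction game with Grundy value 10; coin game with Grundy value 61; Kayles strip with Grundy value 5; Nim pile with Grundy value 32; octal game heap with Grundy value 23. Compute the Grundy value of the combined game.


By the Sprague-Grundy theorem, the Grundy value of a sum of games is the XOR of individual Grundy values.
take-away game: Grundy value = 47. Running XOR: 0 XOR 47 = 47
subtraction game: Grundy value = 10. Running XOR: 47 XOR 10 = 37
coin game: Grundy value = 61. Running XOR: 37 XOR 61 = 24
Kayles strip: Grundy value = 5. Running XOR: 24 XOR 5 = 29
Nim pile: Grundy value = 32. Running XOR: 29 XOR 32 = 61
octal game heap: Grundy value = 23. Running XOR: 61 XOR 23 = 42
The combined Grundy value is 42.

42


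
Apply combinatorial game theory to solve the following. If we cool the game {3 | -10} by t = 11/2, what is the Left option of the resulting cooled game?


Original game: {3 | -10} (a switch {a | b} with a > b).
Cooling by t (for t below the temperature (a - b)/2 = 13/2) taxes each move by t: {a | b} cooled by t is {a - t | b + t}.
Cooling amount: t = 11/2
Cooled Left option: 3 - 11/2 = -5/2
Cooled Right option: -10 + 11/2 = -9/2
Cooled game: {-5/2 | -9/2}
Left option = -5/2

-5/2


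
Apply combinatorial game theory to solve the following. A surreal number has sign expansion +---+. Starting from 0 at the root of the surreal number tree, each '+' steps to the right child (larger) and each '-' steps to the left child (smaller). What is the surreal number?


Sign expansion: +---+
Rule: track bounds (lo, hi), initially (-inf, +inf). On '+', the current value becomes lo and we move to the simplest number in (value, hi): value + 1 if hi = +inf, otherwise the midpoint (value + hi)/2. On '-', the current value becomes hi and we move to value - 1 if lo = -inf, otherwise the midpoint (lo + value)/2.
Start at 0.
Step 1: sign = +, move right. Bounds: (0, +inf). Value = 1
Step 2: sign = -, move left. Bounds: (0, 1). Value = 1/2
Step 3: sign = -, move left. Bounds: (0, 1/2). Value = 1/4
Step 4: sign = -, move left. Bounds: (0, 1/4). Value = 1/8
Step 5: sign = +, move right. Bounds: (1/8, 1/4). Value = 3/16
The surreal number with sign expansion +---+ is 3/16.

3/16


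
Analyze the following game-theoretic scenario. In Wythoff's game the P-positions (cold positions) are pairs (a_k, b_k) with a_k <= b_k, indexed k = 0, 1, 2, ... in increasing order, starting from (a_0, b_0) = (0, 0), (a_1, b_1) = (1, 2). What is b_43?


By Wythoff's theorem, a_k = floor(k * phi) and b_k = floor(k * phi^2) = a_k + k, where phi = (1 + sqrt(5))/2 is the golden ratio.
phi = (1 + sqrt(5))/2 = 1.618034
phi^2 = phi + 1 = 2.618034
k = 43
k * phi^2 = 43 * 2.618034 = 112.575462
b_43 = floor(k * phi^2) = 112 (check: a_43 + k = 69 + 43 = 112)

112


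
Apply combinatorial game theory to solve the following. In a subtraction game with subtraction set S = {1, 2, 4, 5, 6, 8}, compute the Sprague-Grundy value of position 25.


The subtraction set is S = {1, 2, 4, 5, 6, 8}.
G(k) = mex{ G(k - s) : s in S, s <= k }. We compute iteratively: G(0) = 0.
G(1) = mex({0}) = 1
G(2) = mex({0, 1}) = 2
G(3) = mex({1, 2}) = 0
G(4) = mex({0, 2}) = 1
G(5) = mex({0, 1}) = 2
G(6) = mex({0, 1, 2}) = 3
G(7) = mex({0, 1, 2, 3}) = 4
G(8) = mex({0, 1, 2, 3, 4}) = 5
G(9) = mex({0, 1, 2, 4, 5}) = 3
G(10) = mex({1, 2, 3, 5}) = 0
G(11) = mex({0, 2, 3, 4}) = 1
G(12) = mex({0, 1, 3, 4, 5}) = 2
G(13) = mex({1, 2, 3, 4, 5}) = 0
G(14) = mex({0, 2, 3, 5}) = 1
G(15) = mex({0, 1, 3, 4}) = 2
G(16) = mex({0, 1, 2, 5}) = 3
G(17) = mex({0, 1, 2, 3}) = 4
Observe that G(10)..G(17) = 0, 1, 2, 0, 1, 2, 3, 4 repeats G(0)..G(7) = 0, 1, 2, 0, 1, 2, 3, 4.
For k >= max(S) = 8, G(k) is determined by the previous 8 values G(k-8)..G(k-1); a window of 8 consecutive values has recurred shifted by 10, so by induction G(k + 10) = G(k) for all k >= 0: the sequence is periodic from the start with period 10.
One period: G(0..9) = 0, 1, 2, 0, 1, 2, 3, 4, 5, 3.
25 mod 10 = 5, so G(25) = G(5) = 2.

2
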